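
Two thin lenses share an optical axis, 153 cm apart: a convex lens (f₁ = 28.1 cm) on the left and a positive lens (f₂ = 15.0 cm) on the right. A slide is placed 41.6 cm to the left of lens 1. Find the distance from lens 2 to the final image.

Lens 1: 1/d_i1 = 1/f₁ − 1/d_o1 = 1/(28.1) − 1/(41.6) = 0.01155, so d_i1 = 86.59 cm.
The intermediate image is 86.59 cm to the right of lens 1, which is 153 − (86.59) = 66.41 cm to the left of lens 2, so d_o2 = +66.41 cm.
Lens 2: 1/d_i2 = 1/f₂ − 1/d_o2 = 1/(15.0) − 1/(66.41) = 0.05161, so d_i2 = 19.4 cm.
The final image is real, 19.4 cm to the right of lens 2 (overall magnification ≈ 0.61).

19.4 cm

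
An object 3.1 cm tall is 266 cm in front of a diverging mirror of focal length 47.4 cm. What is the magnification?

For a diverging mirror, f = -47.4 cm.
1/d_i = 1/f − 1/d_o = 1/(-47.40) − 1/(266) = -0.02486, so d_i = -40.23 cm.
m = −d_i/d_o = −(-40.23)/(266) = +0.151.
The image is virtual, upright and reduced, behind the mirror.

m = +0.151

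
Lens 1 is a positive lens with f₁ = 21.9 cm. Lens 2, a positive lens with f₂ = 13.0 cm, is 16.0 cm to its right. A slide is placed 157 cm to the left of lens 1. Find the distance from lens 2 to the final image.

5.47 cm

Lens 1: 1/d_i1 = 1/f₁ − 1/d_o1 = 1/(21.9) − 1/(157) = 0.03929, so d_i1 = 25.45 cm.
The intermediate image is 25.45 cm to the right of lens 1, which lies 9.450 cm to the right of lens 2 — a virtual object — so d_o2 = −9.450 cm.
Lens 2: 1/d_i2 = 1/f₂ − 1/d_o2 = 1/(13.0) − 1/(-9.450) = 0.1827, so d_i2 = 5.47 cm.
The final image is real, 5.47 cm to the right of lens 2 (overall magnification ≈ -0.094).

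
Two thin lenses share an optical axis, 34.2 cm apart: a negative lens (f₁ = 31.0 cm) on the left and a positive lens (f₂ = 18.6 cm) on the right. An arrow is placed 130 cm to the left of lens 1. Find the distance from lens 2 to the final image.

Lens 1 is diverging, so f₁ = −31.0 cm.
Lens 1: 1/d_i1 = 1/f₁ − 1/d_o1 = 1/(-31.0) − 1/(130) = -0.03995, so d_i1 = -25.03 cm.
The intermediate image is 25.03 cm to the left of lens 1 (virtual), which is 34.2 − (-25.03) = 59.23 cm to the left of lens 2, so d_o2 = +59.23 cm.
Lens 2: 1/d_i2 = 1/f₂ − 1/d_o2 = 1/(18.6) − 1/(59.23) = 0.03688, so d_i2 = 27.1 cm.
The final image is real, 27.1 cm to the right of lens 2 (overall magnification ≈ -0.088).

27.1 cm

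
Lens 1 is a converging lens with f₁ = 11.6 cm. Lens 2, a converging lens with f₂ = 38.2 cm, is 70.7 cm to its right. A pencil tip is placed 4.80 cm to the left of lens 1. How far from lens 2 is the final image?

Lens 1: 1/d_i1 = 1/f₁ − 1/d_o1 = 1/(11.6) − 1/(4.80) = -0.1221, so d_i1 = -8.188 cm.
The intermediate image is 8.188 cm to the left of lens 1 (virtual), which is 70.7 − (-8.188) = 78.89 cm to the left of lens 2, so d_o2 = +78.89 cm.
Lens 2: 1/d_i2 = 1/f₂ − 1/d_o2 = 1/(38.2) − 1/(78.89) = 0.01350, so d_i2 = 74.1 cm.
The final image is real, 74.1 cm to the right of lens 2 (overall magnification ≈ -1.6).

74.1 cm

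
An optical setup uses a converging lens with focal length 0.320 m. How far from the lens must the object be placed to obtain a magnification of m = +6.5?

m = −d_i/d_o ⇒ d_i = −m·d_o.
1/f = 1/d_o + 1/d_i = 1/d_o − 1/(m·d_o) = (1 − 1/m)/d_o, so d_o = f(1 − 1/m) = (0.3200)(1 − 1/(+6.5)) = 0.271 m.

0.271 m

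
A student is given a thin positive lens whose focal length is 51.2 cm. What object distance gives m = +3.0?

m = −d_i/d_o ⇒ d_i = −m·d_o.
1/f = 1/d_o + 1/d_i = 1/d_o − 1/(m·d_o) = (1 − 1/m)/d_o, so d_o = f(1 − 1/m) = (51.20)(1 − 1/(+3.0)) = 34.1 cm.

34.1 cm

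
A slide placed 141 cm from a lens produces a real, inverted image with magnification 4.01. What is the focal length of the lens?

m = −d_i/d_o ⇒ d_i = −m·d_o = −(-4.01)·(141) = 565.4 cm.
1/f = 1/d_o + 1/d_i = 1/(141) + 1/(565.4) = 0.008861, so f = 113 cm.
Since f is positive, the lens is converging.

f = 113 cm (converging)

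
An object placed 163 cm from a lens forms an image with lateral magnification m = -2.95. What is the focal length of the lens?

m = −d_i/d_o ⇒ d_i = −m·d_o = −(-2.95)·(163) = 480.9 cm.
1/f = 1/d_o + 1/d_i = 1/(163) + 1/(480.9) = 0.008214, so f = 122 cm.
Since f is positive, the lens is converging.

f = 122 cm (converging)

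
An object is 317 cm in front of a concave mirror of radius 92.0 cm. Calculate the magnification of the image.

f = R/2 = 92.0/2 = 46.00 cm.
1/d_i = 1/f − 1/d_o = 1/(46.00) − 1/(317) = 0.01858, so d_i = 53.81 cm.
m = −d_i/d_o = −(53.81)/(317) = -0.170.
The image is real, inverted and reduced, in front of the mirror.

m = -0.170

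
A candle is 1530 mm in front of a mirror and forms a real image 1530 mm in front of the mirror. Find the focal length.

f = 765 mm (concave)

Real image ⇒ d_i = +1530 mm.
1/f = 1/d_o + 1/d_i = 1/(1530) + 1/(1530) = 0.001307, so f = 765 mm.
Since f is positive, the mirror is concave.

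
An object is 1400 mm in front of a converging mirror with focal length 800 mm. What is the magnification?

m = -1.33

1/d_i = 1/f − 1/d_o = 1/(800.0) − 1/(1400) = 0.0005357, so d_i = 1867 mm.
m = −d_i/d_o = −(1867)/(1400) = -1.33.
The image is real, inverted and enlarged, in front of the mirror.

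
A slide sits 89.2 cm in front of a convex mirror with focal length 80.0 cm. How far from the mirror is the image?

For a convex mirror, f = -80.0 cm.
Mirror equation: 1/s_i = 1/f − 1/s_o = 1/(-80.00) − 1/(89.2) = -0.01250 − 0.01121 = -0.02371, so s_i = -42.2 cm.
The image is virtual, upright and reduced, behind the mirror.

42.2 cm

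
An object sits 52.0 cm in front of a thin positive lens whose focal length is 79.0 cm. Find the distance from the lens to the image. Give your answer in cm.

152 cm

Thin-lens equation: 1/d_i = 1/f − 1/d_o = 1/(79.00) − 1/(52.0) = 0.01266 − 0.01923 = -0.006573, so d_i = -152 cm.
The image is virtual, upright and enlarged, on the same side as the object.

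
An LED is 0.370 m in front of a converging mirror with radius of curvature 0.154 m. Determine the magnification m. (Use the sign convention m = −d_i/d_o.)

f = R/2 = 0.154/2 = 0.07700 m.
1/d_i = 1/f − 1/d_o = 1/(0.07700) − 1/(0.370) = 10.28, so d_i = 0.09724 m.
m = −d_i/d_o = −(0.09724)/(0.370) = -0.263.
The image is real, inverted and reduced, in front of the mirror.

m = -0.263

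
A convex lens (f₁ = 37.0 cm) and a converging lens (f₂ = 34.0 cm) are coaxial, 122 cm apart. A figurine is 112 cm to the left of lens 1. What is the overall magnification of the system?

Lens 1: 1/d_i1 = 1/(37.0) − 1/(112) = 0.01810, so d_i1 = 55.25 cm; m₁ = −d_i1/d_o1 = -0.4933.
d_o2 = 122 − (55.25) = 66.75 cm.
Lens 2: 1/d_i2 = 1/(34.0) − 1/(66.75) = 0.01443, so d_i2 = 69.30 cm; m₂ = −d_i2/d_o2 = -1.038.
m = m₁·m₂ = (-0.4933)(-1.038) = +0.512.

m = +0.512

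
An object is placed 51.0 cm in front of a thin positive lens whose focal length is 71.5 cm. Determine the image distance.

Lens equation: 1/d_i = 1/f − 1/d_o = 1/(71.50) − 1/(51.0) = 0.01399 − 0.01961 = -0.005622, so d_i = -178 cm.
The image is virtual, upright and enlarged, on the same side as the object.

178 cm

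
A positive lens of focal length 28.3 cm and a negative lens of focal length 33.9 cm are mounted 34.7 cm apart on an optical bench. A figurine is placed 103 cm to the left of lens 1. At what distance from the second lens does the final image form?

Lens 1: 1/d_i1 = 1/f₁ − 1/d_o1 = 1/(28.3) − 1/(103) = 0.02563, so d_i1 = 39.02 cm.
The intermediate image is 39.02 cm to the right of lens 1, which lies 4.320 cm to the right of lens 2 — a virtual object — so d_o2 = −4.320 cm.
Lens 2 is diverging, so f₂ = −33.9 cm.
Lens 2: 1/d_i2 = 1/f₂ − 1/d_o2 = 1/(-33.9) − 1/(-4.320) = 0.2020, so d_i2 = 4.95 cm.
The final image is real, 4.95 cm to the right of lens 2 (overall magnification ≈ -0.43).

4.95 cm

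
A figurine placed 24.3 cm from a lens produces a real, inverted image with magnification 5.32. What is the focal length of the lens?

m = −d_i/d_o ⇒ d_i = −m·d_o = −(-5.32)·(24.3) = 129.3 cm.
1/f = 1/d_o + 1/d_i = 1/(24.3) + 1/(129.3) = 0.04889, so f = 20.5 cm.
Since f is positive, the lens is converging.

f = 20.5 cm (converging)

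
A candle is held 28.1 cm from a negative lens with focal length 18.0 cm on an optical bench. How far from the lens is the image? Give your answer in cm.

For a negative lens, f = -18.0 cm.
Lens equation: 1/q = 1/f − 1/p = 1/(-18.00) − 1/(28.1) = -0.05556 − 0.03559 = -0.09114, so q = -11.0 cm.
The image is virtual, upright and reduced, on the same side as the object.

11.0 cm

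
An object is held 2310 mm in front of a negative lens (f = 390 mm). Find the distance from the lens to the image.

For a negative lens, f = -390 mm.
Thin-lens equation: 1/q = 1/f − 1/p = 1/(-390.0) − 1/(2310) = -0.002564 − 0.0004329 = -0.002997, so q = -334 mm.
The image is virtual, upright and reduced, on the same side as the object.

334 mm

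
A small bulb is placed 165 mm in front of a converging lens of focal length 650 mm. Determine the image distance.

221 mm

Thin-lens equation: 1/s_i = 1/f − 1/s_o = 1/(650.0) − 1/(165) = 0.001538 − 0.006061 = -0.004522, so s_i = -221 mm.
The image is virtual, upright and enlarged, on the same side as the object.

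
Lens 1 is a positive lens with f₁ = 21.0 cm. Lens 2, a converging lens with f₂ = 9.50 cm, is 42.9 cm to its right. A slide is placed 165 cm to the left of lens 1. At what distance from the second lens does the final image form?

19.2 cm

Lens 1: 1/d_i1 = 1/f₁ − 1/d_o1 = 1/(21.0) − 1/(165) = 0.04156, so d_i1 = 24.06 cm.
The intermediate image is 24.06 cm to the right of lens 1, which is 42.9 − (24.06) = 18.84 cm to the left of lens 2, so d_o2 = +18.84 cm.
Lens 2: 1/d_i2 = 1/f₂ − 1/d_o2 = 1/(9.50) − 1/(18.84) = 0.05218, so d_i2 = 19.2 cm.
The final image is real, 19.2 cm to the right of lens 2 (overall magnification ≈ 0.15).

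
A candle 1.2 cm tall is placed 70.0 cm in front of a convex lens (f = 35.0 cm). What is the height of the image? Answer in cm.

1/d_i = 1/f − 1/d_o = 1/(35.00) − 1/(70.0) = 0.01429, so d_i = 70.00 cm.
m = −d_i/d_o = -1.000.
|h_i| = |m|·h_o = 1.000 × 1.2 = 1.20 cm. The image is real, inverted and same size, on the far side of the lens.

1.20 cm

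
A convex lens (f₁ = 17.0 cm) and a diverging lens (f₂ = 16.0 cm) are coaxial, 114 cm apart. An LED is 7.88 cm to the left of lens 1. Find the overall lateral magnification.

m = +0.206

Lens 1: 1/d_i1 = 1/(17.0) − 1/(7.88) = -0.06808, so d_i1 = -14.69 cm; m₁ = −d_i1/d_o1 = +1.864.
d_o2 = 114 − (-14.69) = 128.7 cm.
f₂ = −16.0 cm (diverging).
Lens 2: 1/d_i2 = 1/(-16.0) − 1/(128.7) = -0.07027, so d_i2 = -14.23 cm; m₂ = −d_i2/d_o2 = +0.1106.
m = m₁·m₂ = (+1.864)(+0.1106) = +0.206.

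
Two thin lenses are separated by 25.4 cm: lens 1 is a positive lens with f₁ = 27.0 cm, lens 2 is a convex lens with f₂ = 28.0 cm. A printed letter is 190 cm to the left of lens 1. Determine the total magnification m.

Lens 1: 1/d_i1 = 1/(27.0) − 1/(190) = 0.03177, so d_i1 = 31.47 cm; m₁ = −d_i1/d_o1 = -0.1656.
d_o2 = 25.4 − (31.47) = -6.070 cm (virtual object).
Lens 2: 1/d_i2 = 1/(28.0) − 1/(-6.070) = 0.2005, so d_i2 = 4.989 cm; m₂ = −d_i2/d_o2 = +0.8218.
m = m₁·m₂ = (-0.1656)(+0.8218) = -0.136.

m = -0.136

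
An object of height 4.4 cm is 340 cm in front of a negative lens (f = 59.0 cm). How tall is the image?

0.651 cm

For a negative lens, f = -59.0 cm.
1/d_i = 1/f − 1/d_o = 1/(-59.00) − 1/(340) = -0.01989, so d_i = -50.28 cm.
m = −d_i/d_o = +0.1479.
|h_i| = |m|·h_o = 0.1479 × 4.4 = 0.651 cm. The image is virtual, upright and reduced, on the same side as the object.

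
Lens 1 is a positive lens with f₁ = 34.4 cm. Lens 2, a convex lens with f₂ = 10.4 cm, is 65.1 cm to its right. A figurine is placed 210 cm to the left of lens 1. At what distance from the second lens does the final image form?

18.4 cm

Lens 1: 1/d_i1 = 1/f₁ − 1/d_o1 = 1/(34.4) − 1/(210) = 0.02431, so d_i1 = 41.14 cm.
The intermediate image is 41.14 cm to the right of lens 1, which is 65.1 − (41.14) = 23.96 cm to the left of lens 2, so d_o2 = +23.96 cm.
Lens 2: 1/d_i2 = 1/f₂ − 1/d_o2 = 1/(10.4) − 1/(23.96) = 0.05442, so d_i2 = 18.4 cm.
The final image is real, 18.4 cm to the right of lens 2 (overall magnification ≈ 0.15).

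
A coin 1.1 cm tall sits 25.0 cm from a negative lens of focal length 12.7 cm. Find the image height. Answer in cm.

For a negative lens, f = -12.7 cm.
1/d_i = 1/f − 1/d_o = 1/(-12.70) − 1/(25.0) = -0.1187, so d_i = -8.422 cm.
m = −d_i/d_o = +0.3369.
|h_i| = |m|·h_o = 0.3369 × 1.1 = 0.371 cm. The image is virtual, upright and reduced, on the same side as the object.

0.371 cm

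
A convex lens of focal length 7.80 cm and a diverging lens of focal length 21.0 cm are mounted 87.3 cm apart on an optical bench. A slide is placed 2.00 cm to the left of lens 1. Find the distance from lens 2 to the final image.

Lens 1: 1/d_i1 = 1/f₁ − 1/d_o1 = 1/(7.80) − 1/(2.00) = -0.3718, so d_i1 = -2.690 cm.
The intermediate image is 2.690 cm to the left of lens 1 (virtual), which is 87.3 − (-2.690) = 89.99 cm to the left of lens 2, so d_o2 = +89.99 cm.
Lens 2 is diverging, so f₂ = −21.0 cm.
Lens 2: 1/d_i2 = 1/f₂ − 1/d_o2 = 1/(-21.0) − 1/(89.99) = -0.05873, so d_i2 = -17.0 cm.
The final image is virtual, 17.0 cm to the left of lens 2 (overall magnification ≈ 0.25).

17.0 cm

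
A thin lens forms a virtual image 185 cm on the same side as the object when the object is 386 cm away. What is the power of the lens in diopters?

Virtual image ⇒ d_i = −185 cm.
1/f = 1/d_o + 1/d_i = 1/(386) + 1/(-185) = -0.002815 cm⁻¹.
f = -355.3 cm = -3.553 m, so P = 1/f = -0.281 D.

P = -0.281 D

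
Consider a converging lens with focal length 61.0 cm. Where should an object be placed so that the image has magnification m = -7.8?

m = −d_i/d_o ⇒ d_i = −m·d_o.
1/f = 1/d_o + 1/d_i = 1/d_o − 1/(m·d_o) = (1 − 1/m)/d_o, so d_o = f(1 − 1/m) = (61.00)(1 − 1/(-7.8)) = 68.8 cm.

68.8 cm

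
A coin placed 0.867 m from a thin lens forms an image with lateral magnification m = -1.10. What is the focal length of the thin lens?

m = −d_i/d_o ⇒ d_i = −m·d_o = −(-1.10)·(0.867) = 0.9537 m.
1/f = 1/d_o + 1/d_i = 1/(0.867) + 1/(0.9537) = 2.202, so f = 0.454 m.
Since f is positive, the thin lens is converging.

f = 0.454 m (converging)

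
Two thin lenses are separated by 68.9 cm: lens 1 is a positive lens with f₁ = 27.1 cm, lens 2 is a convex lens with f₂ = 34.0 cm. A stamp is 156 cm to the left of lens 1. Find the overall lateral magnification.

m = +3.40

Lens 1: 1/d_i1 = 1/(27.1) − 1/(156) = 0.03049, so d_i1 = 32.80 cm; m₁ = −d_i1/d_o1 = -0.2103.
d_o2 = 68.9 − (32.80) = 36.10 cm.
Lens 2: 1/d_i2 = 1/(34.0) − 1/(36.10) = 0.001711, so d_i2 = 584.5 cm; m₂ = −d_i2/d_o2 = -16.19.
m = m₁·m₂ = (-0.2103)(-16.19) = +3.40.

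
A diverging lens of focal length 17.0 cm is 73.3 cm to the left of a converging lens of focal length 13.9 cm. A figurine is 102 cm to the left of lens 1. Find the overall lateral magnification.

m = -0.0268

f₁ = −17.0 cm (diverging).
Lens 1: 1/d_i1 = 1/(-17.0) − 1/(102) = -0.06863, so d_i1 = -14.57 cm; m₁ = −d_i1/d_o1 = +0.1428.
d_o2 = 73.3 − (-14.57) = 87.87 cm.
Lens 2: 1/d_i2 = 1/(13.9) − 1/(87.87) = 0.06056, so d_i2 = 16.51 cm; m₂ = −d_i2/d_o2 = -0.1879.
m = m₁·m₂ = (+0.1428)(-0.1879) = -0.0268.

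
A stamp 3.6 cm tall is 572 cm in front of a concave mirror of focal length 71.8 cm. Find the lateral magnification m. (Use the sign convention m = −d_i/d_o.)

1/d_i = 1/f − 1/d_o = 1/(71.80) − 1/(572) = 0.01218, so d_i = 82.11 cm.
m = −d_i/d_o = −(82.11)/(572) = -0.144.
The image is real, inverted and reduced, in front of the mirror.

m = -0.144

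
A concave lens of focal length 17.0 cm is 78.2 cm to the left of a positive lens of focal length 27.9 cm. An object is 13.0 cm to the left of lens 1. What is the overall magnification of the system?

m = -0.274

f₁ = −17.0 cm (diverging).
Lens 1: 1/d_i1 = 1/(-17.0) − 1/(13.0) = -0.1357, so d_i1 = -7.367 cm; m₁ = −d_i1/d_o1 = +0.5667.
d_o2 = 78.2 − (-7.367) = 85.57 cm.
Lens 2: 1/d_i2 = 1/(27.9) − 1/(85.57) = 0.02416, so d_i2 = 41.40 cm; m₂ = −d_i2/d_o2 = -0.4838.
m = m₁·m₂ = (+0.5667)(-0.4838) = -0.274.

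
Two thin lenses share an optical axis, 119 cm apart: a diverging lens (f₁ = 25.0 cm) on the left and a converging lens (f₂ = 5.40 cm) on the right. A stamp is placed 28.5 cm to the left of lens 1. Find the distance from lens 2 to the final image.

Lens 1 is diverging, so f₁ = −25.0 cm.
Lens 1: 1/d_i1 = 1/f₁ − 1/d_o1 = 1/(-25.0) − 1/(28.5) = -0.07509, so d_i1 = -13.32 cm.
The intermediate image is 13.32 cm to the left of lens 1 (virtual), which is 119 − (-13.32) = 132.3 cm to the left of lens 2, so d_o2 = +132.3 cm.
Lens 2: 1/d_i2 = 1/f₂ − 1/d_o2 = 1/(5.40) − 1/(132.3) = 0.1776, so d_i2 = 5.63 cm.
The final image is real, 5.63 cm to the right of lens 2 (overall magnification ≈ -0.020).

5.63 cm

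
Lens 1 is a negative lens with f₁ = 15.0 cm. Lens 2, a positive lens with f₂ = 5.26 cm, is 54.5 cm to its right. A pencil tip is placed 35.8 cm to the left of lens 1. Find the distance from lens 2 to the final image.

5.72 cm

Lens 1 is diverging, so f₁ = −15.0 cm.
Lens 1: 1/d_i1 = 1/f₁ − 1/d_o1 = 1/(-15.0) − 1/(35.8) = -0.09460, so d_i1 = -10.57 cm.
The intermediate image is 10.57 cm to the left of lens 1 (virtual), which is 54.5 − (-10.57) = 65.07 cm to the left of lens 2, so d_o2 = +65.07 cm.
Lens 2: 1/d_i2 = 1/f₂ − 1/d_o2 = 1/(5.26) − 1/(65.07) = 0.1747, so d_i2 = 5.72 cm.
The final image is real, 5.72 cm to the right of lens 2 (overall magnification ≈ -0.026).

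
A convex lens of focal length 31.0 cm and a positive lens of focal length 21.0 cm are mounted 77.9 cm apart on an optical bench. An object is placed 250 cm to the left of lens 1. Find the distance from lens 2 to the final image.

41.5 cm

Lens 1: 1/d_i1 = 1/f₁ − 1/d_o1 = 1/(31.0) − 1/(250) = 0.02826, so d_i1 = 35.39 cm.
The intermediate image is 35.39 cm to the right of lens 1, which is 77.9 − (35.39) = 42.51 cm to the left of lens 2, so d_o2 = +42.51 cm.
Lens 2: 1/d_i2 = 1/f₂ − 1/d_o2 = 1/(21.0) − 1/(42.51) = 0.02410, so d_i2 = 41.5 cm.
The final image is real, 41.5 cm to the right of lens 2 (overall magnification ≈ 0.14).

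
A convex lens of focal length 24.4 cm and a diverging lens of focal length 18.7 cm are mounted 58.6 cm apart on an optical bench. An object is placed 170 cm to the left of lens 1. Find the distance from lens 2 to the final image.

11.5 cm

Lens 1: 1/d_i1 = 1/f₁ − 1/d_o1 = 1/(24.4) − 1/(170) = 0.03510, so d_i1 = 28.49 cm.
The intermediate image is 28.49 cm to the right of lens 1, which is 58.6 − (28.49) = 30.11 cm to the left of lens 2, so d_o2 = +30.11 cm.
Lens 2 is diverging, so f₂ = −18.7 cm.
Lens 2: 1/d_i2 = 1/f₂ − 1/d_o2 = 1/(-18.7) − 1/(30.11) = -0.08669, so d_i2 = -11.5 cm.
The final image is virtual, 11.5 cm to the left of lens 2 (overall magnification ≈ -0.064).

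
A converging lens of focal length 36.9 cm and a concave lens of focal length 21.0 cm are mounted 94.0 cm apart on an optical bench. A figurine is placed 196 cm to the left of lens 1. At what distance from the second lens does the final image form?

14.7 cm

Lens 1: 1/d_i1 = 1/f₁ − 1/d_o1 = 1/(36.9) − 1/(196) = 0.02200, so d_i1 = 45.46 cm.
The intermediate image is 45.46 cm to the right of lens 1, which is 94.0 − (45.46) = 48.54 cm to the left of lens 2, so d_o2 = +48.54 cm.
Lens 2 is diverging, so f₂ = −21.0 cm.
Lens 2: 1/d_i2 = 1/f₂ − 1/d_o2 = 1/(-21.0) − 1/(48.54) = -0.06822, so d_i2 = -14.7 cm.
The final image is virtual, 14.7 cm to the left of lens 2 (overall magnification ≈ -0.070).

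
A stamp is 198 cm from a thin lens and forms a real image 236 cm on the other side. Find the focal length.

Real image ⇒ d_i = +236 cm.
1/f = 1/d_o + 1/d_i = 1/(198) + 1/(236) = 0.009288, so f = 108 cm.
Since f is positive, the thin lens is converging.

f = 108 cm (converging)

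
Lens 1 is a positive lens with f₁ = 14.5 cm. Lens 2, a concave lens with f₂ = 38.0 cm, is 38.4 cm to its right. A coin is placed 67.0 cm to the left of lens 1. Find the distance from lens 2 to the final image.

13.1 cm

Lens 1: 1/d_i1 = 1/f₁ − 1/d_o1 = 1/(14.5) − 1/(67.0) = 0.05404, so d_i1 = 18.50 cm.
The intermediate image is 18.50 cm to the right of lens 1, which is 38.4 − (18.50) = 19.90 cm to the left of lens 2, so d_o2 = +19.90 cm.
Lens 2 is diverging, so f₂ = −38.0 cm.
Lens 2: 1/d_i2 = 1/f₂ − 1/d_o2 = 1/(-38.0) − 1/(19.90) = -0.07657, so d_i2 = -13.1 cm.
The final image is virtual, 13.1 cm to the left of lens 2 (overall magnification ≈ -0.18).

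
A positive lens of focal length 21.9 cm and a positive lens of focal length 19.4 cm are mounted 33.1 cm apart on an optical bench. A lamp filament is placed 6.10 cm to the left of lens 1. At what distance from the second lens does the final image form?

Lens 1: 1/d_i1 = 1/f₁ − 1/d_o1 = 1/(21.9) − 1/(6.10) = -0.1183, so d_i1 = -8.455 cm.
The intermediate image is 8.455 cm to the left of lens 1 (virtual), which is 33.1 − (-8.455) = 41.55 cm to the left of lens 2, so d_o2 = +41.55 cm.
Lens 2: 1/d_i2 = 1/f₂ − 1/d_o2 = 1/(19.4) − 1/(41.55) = 0.02748, so d_i2 = 36.4 cm.
The final image is real, 36.4 cm to the right of lens 2 (overall magnification ≈ -1.2).

36.4 cm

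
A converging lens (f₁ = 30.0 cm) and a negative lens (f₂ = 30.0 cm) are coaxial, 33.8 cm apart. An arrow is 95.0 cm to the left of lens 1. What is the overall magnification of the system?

m = -0.694

Lens 1: 1/d_i1 = 1/(30.0) − 1/(95.0) = 0.02281, so d_i1 = 43.85 cm; m₁ = −d_i1/d_o1 = -0.4616.
d_o2 = 33.8 − (43.85) = -10.05 cm (virtual object).
f₂ = −30.0 cm (diverging).
Lens 2: 1/d_i2 = 1/(-30.0) − 1/(-10.05) = 0.06617, so d_i2 = 15.11 cm; m₂ = −d_i2/d_o2 = +1.504.
m = m₁·m₂ = (-0.4616)(+1.504) = -0.694.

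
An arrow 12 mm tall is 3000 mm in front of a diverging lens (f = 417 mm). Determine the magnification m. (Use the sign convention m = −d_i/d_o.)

For a diverging lens, f = -417 mm.
1/d_i = 1/f − 1/d_o = 1/(-417.0) − 1/(3000) = -0.002731, so d_i = -366.1 mm.
m = −d_i/d_o = −(-366.1)/(3000) = +0.122.
The image is virtual, upright and reduced, on the same side as the object.

m = +0.122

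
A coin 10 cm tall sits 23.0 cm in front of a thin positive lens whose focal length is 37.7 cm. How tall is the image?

1/d_i = 1/f − 1/d_o = 1/(37.70) − 1/(23.0) = -0.01695, so d_i = -58.99 cm.
m = −d_i/d_o = +2.565.
|h_i| = |m|·h_o = 2.565 × 10 = 25.6 cm. The image is virtual, upright and enlarged, on the same side as the object.

25.6 cm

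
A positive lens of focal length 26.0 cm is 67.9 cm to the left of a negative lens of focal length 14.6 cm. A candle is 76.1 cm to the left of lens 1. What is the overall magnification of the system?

Lens 1: 1/d_i1 = 1/(26.0) − 1/(76.1) = 0.02532, so d_i1 = 39.49 cm; m₁ = −d_i1/d_o1 = -0.5189.
d_o2 = 67.9 − (39.49) = 28.41 cm.
f₂ = −14.6 cm (diverging).
Lens 2: 1/d_i2 = 1/(-14.6) − 1/(28.41) = -0.1037, so d_i2 = -9.644 cm; m₂ = −d_i2/d_o2 = +0.3395.
m = m₁·m₂ = (-0.5189)(+0.3395) = -0.176.

m = -0.176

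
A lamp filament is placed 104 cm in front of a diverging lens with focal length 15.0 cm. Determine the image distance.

13.1 cm

For a diverging lens, f = -15.0 cm.
Lens equation: 1/v = 1/f − 1/u = 1/(-15.00) − 1/(104) = -0.06667 − 0.009615 = -0.07628, so v = -13.1 cm.
The image is virtual, upright and reduced, on the same side as the object.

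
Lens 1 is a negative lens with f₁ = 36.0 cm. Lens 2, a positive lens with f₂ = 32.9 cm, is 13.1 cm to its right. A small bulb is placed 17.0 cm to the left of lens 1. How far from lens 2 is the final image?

Lens 1 is diverging, so f₁ = −36.0 cm.
Lens 1: 1/d_i1 = 1/f₁ − 1/d_o1 = 1/(-36.0) − 1/(17.0) = -0.08660, so d_i1 = -11.55 cm.
The intermediate image is 11.55 cm to the left of lens 1 (virtual), which is 13.1 − (-11.55) = 24.65 cm to the left of lens 2, so d_o2 = +24.65 cm.
Lens 2: 1/d_i2 = 1/f₂ − 1/d_o2 = 1/(32.9) − 1/(24.65) = -0.01017, so d_i2 = -98.3 cm.
The final image is virtual, 98.3 cm to the left of lens 2 (overall magnification ≈ 2.7).

98.3 cm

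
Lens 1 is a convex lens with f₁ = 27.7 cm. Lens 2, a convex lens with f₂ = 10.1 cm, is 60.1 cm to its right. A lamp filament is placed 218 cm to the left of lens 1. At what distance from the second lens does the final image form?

15.7 cm

Lens 1: 1/d_i1 = 1/f₁ − 1/d_o1 = 1/(27.7) − 1/(218) = 0.03151, so d_i1 = 31.73 cm.
The intermediate image is 31.73 cm to the right of lens 1, which is 60.1 − (31.73) = 28.37 cm to the left of lens 2, so d_o2 = +28.37 cm.
Lens 2: 1/d_i2 = 1/f₂ − 1/d_o2 = 1/(10.1) − 1/(28.37) = 0.06376, so d_i2 = 15.7 cm.
The final image is real, 15.7 cm to the right of lens 2 (overall magnification ≈ 0.080).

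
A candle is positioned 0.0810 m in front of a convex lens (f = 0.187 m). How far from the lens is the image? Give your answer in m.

0.143 m

Thin-lens equation: 1/s_i = 1/f − 1/s_o = 1/(0.1870) − 1/(0.0810) = 5.348 − 12.35 = -6.998, so s_i = -0.143 m.
The image is virtual, upright and enlarged, on the same side as the object.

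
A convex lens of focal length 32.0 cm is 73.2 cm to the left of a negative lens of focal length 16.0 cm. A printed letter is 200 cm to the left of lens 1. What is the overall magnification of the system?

m = -0.0596

Lens 1: 1/d_i1 = 1/(32.0) − 1/(200) = 0.02625, so d_i1 = 38.10 cm; m₁ = −d_i1/d_o1 = -0.1905.
d_o2 = 73.2 − (38.10) = 35.10 cm.
f₂ = −16.0 cm (diverging).
Lens 2: 1/d_i2 = 1/(-16.0) − 1/(35.10) = -0.09099, so d_i2 = -10.99 cm; m₂ = −d_i2/d_o2 = +0.3131.
m = m₁·m₂ = (-0.1905)(+0.3131) = -0.0596.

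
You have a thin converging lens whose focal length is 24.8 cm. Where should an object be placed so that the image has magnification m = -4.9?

m = −d_i/d_o ⇒ d_i = −m·d_o.
1/f = 1/d_o + 1/d_i = 1/d_o − 1/(m·d_o) = (1 − 1/m)/d_o, so d_o = f(1 − 1/m) = (24.80)(1 − 1/(-4.9)) = 29.9 cm.

29.9 cm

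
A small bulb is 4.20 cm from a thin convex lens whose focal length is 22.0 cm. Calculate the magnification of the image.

m = +1.24

1/d_i = 1/f − 1/d_o = 1/(22.00) − 1/(4.20) = -0.1926, so d_i = -5.191 cm.
m = −d_i/d_o = −(-5.191)/(4.20) = +1.24.
The image is virtual, upright and enlarged, on the same side as the object.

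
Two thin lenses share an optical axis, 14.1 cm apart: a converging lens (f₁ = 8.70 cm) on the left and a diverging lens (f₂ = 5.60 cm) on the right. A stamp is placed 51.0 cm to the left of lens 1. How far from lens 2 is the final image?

2.20 cm

Lens 1: 1/d_i1 = 1/f₁ − 1/d_o1 = 1/(8.70) − 1/(51.0) = 0.09533, so d_i1 = 10.49 cm.
The intermediate image is 10.49 cm to the right of lens 1, which is 14.1 − (10.49) = 3.610 cm to the left of lens 2, so d_o2 = +3.610 cm.
Lens 2 is diverging, so f₂ = −5.60 cm.
Lens 2: 1/d_i2 = 1/f₂ − 1/d_o2 = 1/(-5.60) − 1/(3.610) = -0.4556, so d_i2 = -2.20 cm.
The final image is virtual, 2.20 cm to the left of lens 2 (overall magnification ≈ -0.13).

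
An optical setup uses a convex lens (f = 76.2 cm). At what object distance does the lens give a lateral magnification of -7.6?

m = −d_i/d_o ⇒ d_i = −m·d_o.
1/f = 1/d_o + 1/d_i = 1/d_o − 1/(m·d_o) = (1 − 1/m)/d_o, so d_o = f(1 − 1/m) = (76.20)(1 − 1/(-7.6)) = 86.2 cm.

86.2 cm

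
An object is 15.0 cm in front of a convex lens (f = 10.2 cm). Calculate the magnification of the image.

1/d_i = 1/f − 1/d_o = 1/(10.20) − 1/(15.0) = 0.03137, so d_i = 31.87 cm.
m = −d_i/d_o = −(31.87)/(15.0) = -2.12.
The image is real, inverted and enlarged, on the far side of the lens.

m = -2.12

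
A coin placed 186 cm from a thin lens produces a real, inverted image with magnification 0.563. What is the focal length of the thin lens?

f = 67.0 cm (converging)

m = −d_i/d_o ⇒ d_i = −m·d_o = −(-0.563)·(186) = 104.7 cm.
1/f = 1/d_o + 1/d_i = 1/(186) + 1/(104.7) = 0.01493, so f = 67.0 cm.
Since f is positive, the thin lens is converging.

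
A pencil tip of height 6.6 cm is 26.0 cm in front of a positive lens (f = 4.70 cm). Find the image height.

1/d_i = 1/f − 1/d_o = 1/(4.700) − 1/(26.0) = 0.1743, so d_i = 5.737 cm.
m = −d_i/d_o = -0.2207.
|h_i| = |m|·h_o = 0.2207 × 6.6 = 1.46 cm. The image is real, inverted and reduced, on the far side of the lens.

1.46 cm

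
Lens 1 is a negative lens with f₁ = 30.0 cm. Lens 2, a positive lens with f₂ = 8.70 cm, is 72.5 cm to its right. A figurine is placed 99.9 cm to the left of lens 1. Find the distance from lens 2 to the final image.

9.57 cm

Lens 1 is diverging, so f₁ = −30.0 cm.
Lens 1: 1/d_i1 = 1/f₁ − 1/d_o1 = 1/(-30.0) − 1/(99.9) = -0.04334, so d_i1 = -23.07 cm.
The intermediate image is 23.07 cm to the left of lens 1 (virtual), which is 72.5 − (-23.07) = 95.57 cm to the left of lens 2, so d_o2 = +95.57 cm.
Lens 2: 1/d_i2 = 1/f₂ − 1/d_o2 = 1/(8.70) − 1/(95.57) = 0.1045, so d_i2 = 9.57 cm.
The final image is real, 9.57 cm to the right of lens 2 (overall magnification ≈ -0.023).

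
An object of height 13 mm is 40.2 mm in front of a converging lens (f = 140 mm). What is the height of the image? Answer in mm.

1/d_i = 1/f − 1/d_o = 1/(140.0) − 1/(40.2) = -0.01773, so d_i = -56.39 mm.
m = −d_i/d_o = +1.403.
|h_i| = |m|·h_o = 1.403 × 13 = 18.2 mm. The image is virtual, upright and enlarged, on the same side as the object.

18.2 mm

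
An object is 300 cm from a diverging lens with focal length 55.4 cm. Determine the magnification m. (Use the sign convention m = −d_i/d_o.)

m = +0.156

For a diverging lens, f = -55.4 cm.
1/d_i = 1/f − 1/d_o = 1/(-55.40) − 1/(300) = -0.02138, so d_i = -46.76 cm.
m = −d_i/d_o = −(-46.76)/(300) = +0.156.
The image is virtual, upright and reduced, on the same side as the object.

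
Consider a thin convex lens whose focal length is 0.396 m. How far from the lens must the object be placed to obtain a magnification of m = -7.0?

m = −d_i/d_o ⇒ d_i = −m·d_o.
1/f = 1/d_o + 1/d_i = 1/d_o − 1/(m·d_o) = (1 − 1/m)/d_o, so d_o = f(1 − 1/m) = (0.3960)(1 − 1/(-7.0)) = 0.453 m.

0.453 m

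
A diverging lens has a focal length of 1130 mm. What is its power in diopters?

P = -0.885 D

For a diverging lens, f = −1130 mm.
f = -113 cm = -1.13 m.
P = 1/f = 1/(-1.13 m) = -0.885 D.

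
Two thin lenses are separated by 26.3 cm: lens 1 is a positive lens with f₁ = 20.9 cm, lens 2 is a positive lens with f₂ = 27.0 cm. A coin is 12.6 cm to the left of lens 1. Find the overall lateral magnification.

Lens 1: 1/d_i1 = 1/(20.9) − 1/(12.6) = -0.03152, so d_i1 = -31.73 cm; m₁ = −d_i1/d_o1 = +2.518.
d_o2 = 26.3 − (-31.73) = 58.03 cm.
Lens 2: 1/d_i2 = 1/(27.0) − 1/(58.03) = 0.01980, so d_i2 = 50.49 cm; m₂ = −d_i2/d_o2 = -0.8701.
m = m₁·m₂ = (+2.518)(-0.8701) = -2.19.

m = -2.19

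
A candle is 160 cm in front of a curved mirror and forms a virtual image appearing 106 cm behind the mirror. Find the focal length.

f = -314 cm (convex)

Virtual image ⇒ d_i = −106 cm.
1/f = 1/d_o + 1/d_i = 1/(160) + 1/(-106) = -0.003184, so f = -314 cm.
Since f is negative, the curved mirror is convex.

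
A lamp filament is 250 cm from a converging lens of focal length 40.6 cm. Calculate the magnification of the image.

m = -0.194

1/d_i = 1/f − 1/d_o = 1/(40.60) − 1/(250) = 0.02063, so d_i = 48.47 cm.
m = −d_i/d_o = −(48.47)/(250) = -0.194.
The image is real, inverted and reduced, on the far side of the lens.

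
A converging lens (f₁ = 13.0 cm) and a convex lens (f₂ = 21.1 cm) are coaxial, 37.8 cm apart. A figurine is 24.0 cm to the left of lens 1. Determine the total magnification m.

m = -2.14

Lens 1: 1/d_i1 = 1/(13.0) − 1/(24.0) = 0.03526, so d_i1 = 28.36 cm; m₁ = −d_i1/d_o1 = -1.182.
d_o2 = 37.8 − (28.36) = 9.440 cm.
Lens 2: 1/d_i2 = 1/(21.1) − 1/(9.440) = -0.05854, so d_i2 = -17.08 cm; m₂ = −d_i2/d_o2 = +1.810.
m = m₁·m₂ = (-1.182)(+1.810) = -2.14.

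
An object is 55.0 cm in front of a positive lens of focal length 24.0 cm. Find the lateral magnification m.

m = -0.774

1/d_i = 1/f − 1/d_o = 1/(24.00) − 1/(55.0) = 0.02348, so d_i = 42.58 cm.
m = −d_i/d_o = −(42.58)/(55.0) = -0.774.
The image is real, inverted and reduced, on the far side of the lens.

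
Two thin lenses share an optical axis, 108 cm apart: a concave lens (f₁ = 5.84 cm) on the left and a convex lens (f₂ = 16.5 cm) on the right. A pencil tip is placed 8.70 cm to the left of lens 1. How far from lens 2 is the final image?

Lens 1 is diverging, so f₁ = −5.84 cm.
Lens 1: 1/d_i1 = 1/f₁ − 1/d_o1 = 1/(-5.84) − 1/(8.70) = -0.2862, so d_i1 = -3.494 cm.
The intermediate image is 3.494 cm to the left of lens 1 (virtual), which is 108 − (-3.494) = 111.5 cm to the left of lens 2, so d_o2 = +111.5 cm.
Lens 2: 1/d_i2 = 1/f₂ − 1/d_o2 = 1/(16.5) − 1/(111.5) = 0.05164, so d_i2 = 19.4 cm.
The final image is real, 19.4 cm to the right of lens 2 (overall magnification ≈ -0.070).

19.4 cm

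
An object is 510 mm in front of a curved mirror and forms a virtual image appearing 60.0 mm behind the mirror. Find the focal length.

Virtual image ⇒ d_i = −60.0 mm.
1/f = 1/d_o + 1/d_i = 1/(510) + 1/(-60.0) = -0.01471, so f = -68.0 mm.
Since f is negative, the curved mirror is convex.

f = -68.0 mm (convex)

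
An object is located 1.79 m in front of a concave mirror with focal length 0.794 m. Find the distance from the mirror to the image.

Mirror equation: 1/q = 1/f − 1/p = 1/(0.7940) − 1/(1.79) = 1.259 − 0.5587 = 0.7008, so q = 1.43 m.
The image is real, inverted and reduced, in front of the mirror.

1.43 m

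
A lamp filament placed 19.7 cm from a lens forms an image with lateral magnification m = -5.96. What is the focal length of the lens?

m = −d_i/d_o ⇒ d_i = −m·d_o = −(-5.96)·(19.7) = 117.4 cm.
1/f = 1/d_o + 1/d_i = 1/(19.7) + 1/(117.4) = 0.05928, so f = 16.9 cm.
Since f is positive, the lens is converging.

f = 16.9 cm (converging)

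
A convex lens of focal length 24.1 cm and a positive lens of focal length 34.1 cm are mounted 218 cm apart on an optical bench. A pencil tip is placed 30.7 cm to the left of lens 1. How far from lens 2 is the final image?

Lens 1: 1/d_i1 = 1/f₁ − 1/d_o1 = 1/(24.1) − 1/(30.7) = 0.008920, so d_i1 = 112.1 cm.
The intermediate image is 112.1 cm to the right of lens 1, which is 218 − (112.1) = 105.9 cm to the left of lens 2, so d_o2 = +105.9 cm.
Lens 2: 1/d_i2 = 1/f₂ − 1/d_o2 = 1/(34.1) − 1/(105.9) = 0.01988, so d_i2 = 50.3 cm.
The final image is real, 50.3 cm to the right of lens 2 (overall magnification ≈ 1.7).

50.3 cm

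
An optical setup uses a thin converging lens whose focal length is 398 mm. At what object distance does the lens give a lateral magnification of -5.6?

m = −d_i/d_o ⇒ d_i = −m·d_o.
1/f = 1/d_o + 1/d_i = 1/d_o − 1/(m·d_o) = (1 − 1/m)/d_o, so d_o = f(1 − 1/m) = (398.0)(1 − 1/(-5.6)) = 469 mm.

469 mm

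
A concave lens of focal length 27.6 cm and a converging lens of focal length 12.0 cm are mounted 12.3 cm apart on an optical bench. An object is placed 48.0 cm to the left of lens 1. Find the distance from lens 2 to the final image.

20.1 cm

Lens 1 is diverging, so f₁ = −27.6 cm.
Lens 1: 1/d_i1 = 1/f₁ − 1/d_o1 = 1/(-27.6) − 1/(48.0) = -0.05707, so d_i1 = -17.52 cm.
The intermediate image is 17.52 cm to the left of lens 1 (virtual), which is 12.3 − (-17.52) = 29.82 cm to the left of lens 2, so d_o2 = +29.82 cm.
Lens 2: 1/d_i2 = 1/f₂ − 1/d_o2 = 1/(12.0) − 1/(29.82) = 0.04980, so d_i2 = 20.1 cm.
The final image is real, 20.1 cm to the right of lens 2 (overall magnification ≈ -0.25).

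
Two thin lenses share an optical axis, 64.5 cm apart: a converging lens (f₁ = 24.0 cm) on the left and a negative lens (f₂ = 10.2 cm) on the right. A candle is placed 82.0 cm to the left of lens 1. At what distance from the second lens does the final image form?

Lens 1: 1/d_i1 = 1/f₁ − 1/d_o1 = 1/(24.0) − 1/(82.0) = 0.02947, so d_i1 = 33.93 cm.
The intermediate image is 33.93 cm to the right of lens 1, which is 64.5 − (33.93) = 30.57 cm to the left of lens 2, so d_o2 = +30.57 cm.
Lens 2 is diverging, so f₂ = −10.2 cm.
Lens 2: 1/d_i2 = 1/f₂ − 1/d_o2 = 1/(-10.2) − 1/(30.57) = -0.1308, so d_i2 = -7.65 cm.
The final image is virtual, 7.65 cm to the left of lens 2 (overall magnification ≈ -0.10).

7.65 cm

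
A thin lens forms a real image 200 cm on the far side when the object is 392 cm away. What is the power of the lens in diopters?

P = +0.755 D

d_i = +200 cm.
1/f = 1/d_o + 1/d_i = 1/(392) + 1/(200) = 0.007551 cm⁻¹.
f = 132.4 cm = 1.324 m, so P = 1/f = +0.755 D.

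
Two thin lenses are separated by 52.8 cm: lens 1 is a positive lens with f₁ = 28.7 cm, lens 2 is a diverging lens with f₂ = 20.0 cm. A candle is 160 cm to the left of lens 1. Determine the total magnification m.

m = -0.116

Lens 1: 1/d_i1 = 1/(28.7) − 1/(160) = 0.02859, so d_i1 = 34.97 cm; m₁ = −d_i1/d_o1 = -0.2186.
d_o2 = 52.8 − (34.97) = 17.83 cm.
f₂ = −20.0 cm (diverging).
Lens 2: 1/d_i2 = 1/(-20.0) − 1/(17.83) = -0.1061, so d_i2 = -9.426 cm; m₂ = −d_i2/d_o2 = +0.5287.
m = m₁·m₂ = (-0.2186)(+0.5287) = -0.116.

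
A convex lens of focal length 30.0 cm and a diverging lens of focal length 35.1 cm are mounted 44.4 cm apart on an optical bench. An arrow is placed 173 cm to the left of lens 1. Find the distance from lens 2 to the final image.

Lens 1: 1/d_i1 = 1/f₁ − 1/d_o1 = 1/(30.0) − 1/(173) = 0.02755, so d_i1 = 36.29 cm.
The intermediate image is 36.29 cm to the right of lens 1, which is 44.4 − (36.29) = 8.110 cm to the left of lens 2, so d_o2 = +8.110 cm.
Lens 2 is diverging, so f₂ = −35.1 cm.
Lens 2: 1/d_i2 = 1/f₂ − 1/d_o2 = 1/(-35.1) − 1/(8.110) = -0.1518, so d_i2 = -6.59 cm.
The final image is virtual, 6.59 cm to the left of lens 2 (overall magnification ≈ -0.17).

6.59 cm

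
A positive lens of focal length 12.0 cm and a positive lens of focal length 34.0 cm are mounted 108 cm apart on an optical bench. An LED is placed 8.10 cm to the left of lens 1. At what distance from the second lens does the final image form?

45.7 cm

Lens 1: 1/d_i1 = 1/f₁ − 1/d_o1 = 1/(12.0) − 1/(8.10) = -0.04012, so d_i1 = -24.92 cm.
The intermediate image is 24.92 cm to the left of lens 1 (virtual), which is 108 − (-24.92) = 132.9 cm to the left of lens 2, so d_o2 = +132.9 cm.
Lens 2: 1/d_i2 = 1/f₂ − 1/d_o2 = 1/(34.0) − 1/(132.9) = 0.02189, so d_i2 = 45.7 cm.
The final image is real, 45.7 cm to the right of lens 2 (overall magnification ≈ -1.1).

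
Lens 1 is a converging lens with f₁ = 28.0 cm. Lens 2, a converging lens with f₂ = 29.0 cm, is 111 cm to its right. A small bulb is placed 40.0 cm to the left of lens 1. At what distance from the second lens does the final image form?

Lens 1: 1/d_i1 = 1/f₁ − 1/d_o1 = 1/(28.0) − 1/(40.0) = 0.01071, so d_i1 = 93.33 cm.
The intermediate image is 93.33 cm to the right of lens 1, which is 111 − (93.33) = 17.67 cm to the left of lens 2, so d_o2 = +17.67 cm.
Lens 2: 1/d_i2 = 1/f₂ − 1/d_o2 = 1/(29.0) − 1/(17.67) = -0.02211, so d_i2 = -45.2 cm.
The final image is virtual, 45.2 cm to the left of lens 2 (overall magnification ≈ -6.0).

45.2 cm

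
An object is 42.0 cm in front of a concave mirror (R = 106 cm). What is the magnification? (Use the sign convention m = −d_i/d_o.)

m = +4.82

f = R/2 = 106/2 = 53.00 cm.
1/d_i = 1/f − 1/d_o = 1/(53.00) − 1/(42.0) = -0.004942, so d_i = -202.4 cm.
m = −d_i/d_o = −(-202.4)/(42.0) = +4.82.
The image is virtual, upright and enlarged, behind the mirror.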